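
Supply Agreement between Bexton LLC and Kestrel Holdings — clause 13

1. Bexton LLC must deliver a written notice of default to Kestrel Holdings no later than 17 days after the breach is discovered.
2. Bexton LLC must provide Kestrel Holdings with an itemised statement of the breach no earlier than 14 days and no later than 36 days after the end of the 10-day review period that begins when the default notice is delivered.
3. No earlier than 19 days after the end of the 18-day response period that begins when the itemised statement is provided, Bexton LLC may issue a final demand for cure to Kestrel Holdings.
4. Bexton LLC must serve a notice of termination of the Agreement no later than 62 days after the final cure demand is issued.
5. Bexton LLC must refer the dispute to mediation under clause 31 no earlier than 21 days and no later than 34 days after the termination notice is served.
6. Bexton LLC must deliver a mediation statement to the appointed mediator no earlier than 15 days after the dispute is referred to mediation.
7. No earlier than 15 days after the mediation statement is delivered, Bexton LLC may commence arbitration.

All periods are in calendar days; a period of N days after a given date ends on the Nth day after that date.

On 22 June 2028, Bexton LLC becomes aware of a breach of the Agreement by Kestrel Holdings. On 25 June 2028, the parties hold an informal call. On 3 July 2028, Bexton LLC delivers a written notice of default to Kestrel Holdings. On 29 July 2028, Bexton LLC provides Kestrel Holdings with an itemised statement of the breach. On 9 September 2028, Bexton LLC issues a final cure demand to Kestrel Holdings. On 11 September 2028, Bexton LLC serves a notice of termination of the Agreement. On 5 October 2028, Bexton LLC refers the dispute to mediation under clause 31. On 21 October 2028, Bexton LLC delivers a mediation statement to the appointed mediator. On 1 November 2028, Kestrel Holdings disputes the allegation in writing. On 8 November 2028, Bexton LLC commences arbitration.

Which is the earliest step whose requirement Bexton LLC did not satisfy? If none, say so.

Step 1 — counting 17 days from 22 June 2028 (when the breach is discovered) gives a deadline of 9 July 2028; completed 3 July 2028, before the deadline.
Step 2 — 14 and 36 days from 13 July 2028 (end of the 10-day review period, which began when the default notice is delivered on 3 July 2028) are 27 July 2028 and 18 August 2028 respectively; 29 July 2028 falls inside that range.
Step 3 — must wait 19 days from 16 August 2028 (end of the 18-day response period, which began when the itemised statement is provided on 29 July 2028), so not before 4 September 2028; done 9 September 2028, after the minimum wait.
Step 4 — counting 62 days from 9 September 2028 (when the final cure demand is issued) gives a deadline of 10 November 2028; completed 11 September 2028, before the deadline.
Step 5 — 21 and 34 days from 11 September 2028 (when the termination notice is served) are 2 October 2028 and 15 October 2028 respectively; 5 October 2028 falls inside that range.
Step 6 — must wait 15 days from 5 October 2028 (when the dispute is referred to mediation), so not before 20 October 2028; done 21 October 2028, after the minimum wait.
Step 7 — must wait 15 days from 21 October 2028 (when the mediation statement is delivered), so not before 5 November 2028; done 8 November 2028, after the minimum wait.

None — every step was satisfied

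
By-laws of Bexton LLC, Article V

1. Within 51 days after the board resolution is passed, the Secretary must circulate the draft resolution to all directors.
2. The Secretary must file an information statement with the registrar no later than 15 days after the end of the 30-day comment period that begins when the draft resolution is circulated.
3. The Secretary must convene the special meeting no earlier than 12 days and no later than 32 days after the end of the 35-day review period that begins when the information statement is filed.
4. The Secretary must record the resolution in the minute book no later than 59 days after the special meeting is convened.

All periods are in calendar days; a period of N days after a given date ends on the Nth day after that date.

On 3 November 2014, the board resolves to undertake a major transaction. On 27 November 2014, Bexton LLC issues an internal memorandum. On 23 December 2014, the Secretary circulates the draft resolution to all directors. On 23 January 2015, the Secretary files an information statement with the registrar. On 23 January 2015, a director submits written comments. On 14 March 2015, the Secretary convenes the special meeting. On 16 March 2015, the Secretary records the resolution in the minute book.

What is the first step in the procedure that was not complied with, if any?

None — every step was satisfied

Step 1: 51 days after 3 November 2014 (when the board resolution is passed) is 24 December 2014; done 23 December 2014 — timely.
Step 2: 15 days after 22 January 2015 (end of the 30-day comment period, which began when the draft resolution is circulated on 23 December 2014) is 6 February 2015; completed 23 January 2015, before the deadline.
Step 3: the window is 12–32 days after 27 February 2015 (end of the 35-day review period, which began when the information statement is filed on 23 January 2015), so 11 March 2015 through 31 March 2015; done 14 March 2015 — within the window.
Step 4: 59 days after 14 March 2015 (when the special meeting is convened) is 12 May 2015; completed 16 March 2015, before the deadline.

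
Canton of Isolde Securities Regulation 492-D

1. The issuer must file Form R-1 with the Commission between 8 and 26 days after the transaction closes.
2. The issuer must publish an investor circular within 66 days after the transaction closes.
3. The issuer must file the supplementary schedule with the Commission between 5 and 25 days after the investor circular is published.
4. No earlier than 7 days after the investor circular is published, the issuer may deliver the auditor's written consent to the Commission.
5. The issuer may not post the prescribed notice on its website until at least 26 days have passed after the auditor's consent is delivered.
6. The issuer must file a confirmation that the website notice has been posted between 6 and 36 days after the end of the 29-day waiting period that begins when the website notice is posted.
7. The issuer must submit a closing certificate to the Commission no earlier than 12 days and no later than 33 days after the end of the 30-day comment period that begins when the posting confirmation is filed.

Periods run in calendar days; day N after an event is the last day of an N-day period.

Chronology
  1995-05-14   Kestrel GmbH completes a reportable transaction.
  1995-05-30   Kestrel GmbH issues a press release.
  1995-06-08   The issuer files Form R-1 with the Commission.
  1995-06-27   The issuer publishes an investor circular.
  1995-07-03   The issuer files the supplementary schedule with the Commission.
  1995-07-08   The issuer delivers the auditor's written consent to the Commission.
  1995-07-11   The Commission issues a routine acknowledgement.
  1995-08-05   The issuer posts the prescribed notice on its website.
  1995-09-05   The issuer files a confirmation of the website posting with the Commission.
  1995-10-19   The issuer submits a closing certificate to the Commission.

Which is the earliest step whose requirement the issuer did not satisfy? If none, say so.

Step 1 — 8 and 26 days from 1995-05-14 (when the transaction closes) are 1995-05-22 and 1995-06-09 respectively; done 1995-06-08 — within the window.
Step 2 — counting 66 days from 1995-05-14 (when the transaction closes) gives a deadline of 1995-07-19; completed 1995-06-27, before the deadline.
Step 3 — 5 and 25 days from 1995-06-27 (when the investor circular is published) are 1995-07-02 and 1995-07-22 respectively; done 1995-07-03, which is between those dates.
Step 4 — must wait 7 days from 1995-06-27 (when the investor circular is published), so not before 1995-07-04; done 1995-07-08, after the minimum wait.
Step 5 — must wait 26 days from 1995-07-08 (when the auditor's consent is delivered), so not before 1995-08-03; 1995-08-05 is on or after that date.
Step 6 — 6 and 36 days from 1995-09-03 (end of the 29-day waiting period, which began when the website notice is posted on 1995-08-05) are 1995-09-09 and 1995-10-09 respectively; done 1995-09-05 — 4 days before the window opened.

Step 6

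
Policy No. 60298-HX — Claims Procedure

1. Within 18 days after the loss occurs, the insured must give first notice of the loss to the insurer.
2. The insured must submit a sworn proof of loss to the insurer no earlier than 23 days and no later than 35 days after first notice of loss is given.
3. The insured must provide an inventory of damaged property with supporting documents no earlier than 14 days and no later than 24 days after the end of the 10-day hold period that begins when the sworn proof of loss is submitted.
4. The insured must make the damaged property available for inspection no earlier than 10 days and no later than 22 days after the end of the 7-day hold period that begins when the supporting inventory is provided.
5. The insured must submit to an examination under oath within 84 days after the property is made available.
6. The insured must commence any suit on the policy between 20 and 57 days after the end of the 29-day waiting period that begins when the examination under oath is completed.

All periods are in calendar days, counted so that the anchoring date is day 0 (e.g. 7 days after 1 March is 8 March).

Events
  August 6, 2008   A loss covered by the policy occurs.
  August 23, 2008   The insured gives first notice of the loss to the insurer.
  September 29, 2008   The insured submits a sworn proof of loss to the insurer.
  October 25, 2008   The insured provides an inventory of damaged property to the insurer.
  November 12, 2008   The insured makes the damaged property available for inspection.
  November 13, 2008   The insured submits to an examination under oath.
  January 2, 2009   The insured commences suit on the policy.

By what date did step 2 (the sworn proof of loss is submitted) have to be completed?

Step 2 runs from August 23, 2008, when first notice of loss is given. The window is 23–35 days after August 23, 2008; it closes on September 27, 2008.

September 27, 2008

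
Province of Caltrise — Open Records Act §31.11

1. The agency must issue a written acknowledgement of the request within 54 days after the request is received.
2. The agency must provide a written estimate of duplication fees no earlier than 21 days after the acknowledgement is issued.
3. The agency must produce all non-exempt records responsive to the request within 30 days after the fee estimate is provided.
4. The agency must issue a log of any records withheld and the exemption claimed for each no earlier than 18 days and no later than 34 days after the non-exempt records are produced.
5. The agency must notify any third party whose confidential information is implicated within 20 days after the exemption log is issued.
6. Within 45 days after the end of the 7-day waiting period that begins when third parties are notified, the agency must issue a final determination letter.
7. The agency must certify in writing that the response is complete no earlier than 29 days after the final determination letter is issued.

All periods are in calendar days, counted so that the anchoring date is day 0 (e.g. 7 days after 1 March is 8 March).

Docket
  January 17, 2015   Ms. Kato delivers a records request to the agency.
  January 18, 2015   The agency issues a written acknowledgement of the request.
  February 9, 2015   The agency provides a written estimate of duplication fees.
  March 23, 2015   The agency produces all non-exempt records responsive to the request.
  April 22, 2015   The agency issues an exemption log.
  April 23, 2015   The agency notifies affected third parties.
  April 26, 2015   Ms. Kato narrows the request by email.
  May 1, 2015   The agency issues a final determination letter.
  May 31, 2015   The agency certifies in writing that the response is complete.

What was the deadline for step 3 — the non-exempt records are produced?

March 11, 2015

Step 3 runs from February 9, 2015, when the fee estimate is provided. 30 days after February 9, 2015 is March 11, 2015.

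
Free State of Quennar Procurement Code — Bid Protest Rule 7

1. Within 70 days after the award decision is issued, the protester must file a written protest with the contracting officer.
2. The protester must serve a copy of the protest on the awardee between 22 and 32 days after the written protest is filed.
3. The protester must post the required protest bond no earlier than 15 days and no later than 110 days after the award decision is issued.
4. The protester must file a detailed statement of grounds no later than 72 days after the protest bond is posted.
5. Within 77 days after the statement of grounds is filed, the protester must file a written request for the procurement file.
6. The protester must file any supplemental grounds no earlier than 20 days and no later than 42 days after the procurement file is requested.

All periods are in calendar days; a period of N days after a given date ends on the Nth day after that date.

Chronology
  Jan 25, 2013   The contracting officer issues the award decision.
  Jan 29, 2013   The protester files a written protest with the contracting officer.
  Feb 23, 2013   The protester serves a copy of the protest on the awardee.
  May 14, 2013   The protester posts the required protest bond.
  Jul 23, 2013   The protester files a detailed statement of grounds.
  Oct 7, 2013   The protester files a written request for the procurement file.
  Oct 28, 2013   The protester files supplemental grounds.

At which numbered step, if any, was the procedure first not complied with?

None — every step was satisfied

(1) due by Jan 25, 2013 + 70 days = Apr 5, 2013; completed Jan 29, 2013, before the deadline.
(2) the permitted window runs from Jan 29, 2013 + 22 = Feb 20, 2013 to Jan 29, 2013 + 32 = Mar 2, 2013; done Feb 23, 2013, which is between those dates.
(3) the permitted window runs from Jan 25, 2013 + 15 = Feb 9, 2013 to Jan 25, 2013 + 110 = May 15, 2013; done May 14, 2013 — within the window.
(4) due by May 14, 2013 + 72 days = Jul 25, 2013; done Jul 23, 2013 — timely.
(5) due by Jul 23, 2013 + 77 days = Oct 8, 2013; completed Oct 7, 2013, before the deadline.
(6) the permitted window runs from Oct 7, 2013 + 20 = Oct 27, 2013 to Oct 7, 2013 + 42 = Nov 18, 2013; done Oct 28, 2013, which is between those dates.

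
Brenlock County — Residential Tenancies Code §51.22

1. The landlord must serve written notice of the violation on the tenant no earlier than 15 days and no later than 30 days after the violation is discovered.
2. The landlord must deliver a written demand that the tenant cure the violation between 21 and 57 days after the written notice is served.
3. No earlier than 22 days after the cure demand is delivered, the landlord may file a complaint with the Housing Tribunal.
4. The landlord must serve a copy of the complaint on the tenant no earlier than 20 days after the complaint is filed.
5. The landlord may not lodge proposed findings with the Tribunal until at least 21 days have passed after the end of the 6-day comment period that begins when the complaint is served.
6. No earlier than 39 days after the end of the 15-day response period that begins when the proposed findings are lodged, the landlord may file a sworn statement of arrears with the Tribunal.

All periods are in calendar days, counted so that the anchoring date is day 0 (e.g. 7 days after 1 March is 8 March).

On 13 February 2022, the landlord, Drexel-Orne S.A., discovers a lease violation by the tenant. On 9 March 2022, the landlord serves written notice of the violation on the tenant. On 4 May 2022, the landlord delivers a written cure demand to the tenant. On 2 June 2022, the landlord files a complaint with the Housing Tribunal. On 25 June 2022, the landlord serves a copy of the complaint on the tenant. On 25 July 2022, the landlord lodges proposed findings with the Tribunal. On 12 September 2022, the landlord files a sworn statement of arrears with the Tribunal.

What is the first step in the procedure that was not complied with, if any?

(1) the permitted window runs from 13 February 2022 + 15 = 28 February 2022 to 13 February 2022 + 30 = 15 March 2022; done 9 March 2022 — within the window.
(2) the permitted window runs from 9 March 2022 + 21 = 30 March 2022 to 9 March 2022 + 57 = 5 May 2022; done 4 May 2022, which is between those dates.
(3) permitted from 4 May 2022 + 22 days = 26 May 2022 onward; 2 June 2022 is on or after that date.
(4) permitted from 2 June 2022 + 20 days = 22 June 2022 onward; 25 June 2022 is on or after that date.
(5) permitted from 1 July 2022 + 21 days = 22 July 2022 onward; done 25 July 2022, after the minimum wait.
(6) permitted from 9 August 2022 + 39 days = 17 September 2022 onward; 12 September 2022 is 5 days before the earliest permitted date.

Step 6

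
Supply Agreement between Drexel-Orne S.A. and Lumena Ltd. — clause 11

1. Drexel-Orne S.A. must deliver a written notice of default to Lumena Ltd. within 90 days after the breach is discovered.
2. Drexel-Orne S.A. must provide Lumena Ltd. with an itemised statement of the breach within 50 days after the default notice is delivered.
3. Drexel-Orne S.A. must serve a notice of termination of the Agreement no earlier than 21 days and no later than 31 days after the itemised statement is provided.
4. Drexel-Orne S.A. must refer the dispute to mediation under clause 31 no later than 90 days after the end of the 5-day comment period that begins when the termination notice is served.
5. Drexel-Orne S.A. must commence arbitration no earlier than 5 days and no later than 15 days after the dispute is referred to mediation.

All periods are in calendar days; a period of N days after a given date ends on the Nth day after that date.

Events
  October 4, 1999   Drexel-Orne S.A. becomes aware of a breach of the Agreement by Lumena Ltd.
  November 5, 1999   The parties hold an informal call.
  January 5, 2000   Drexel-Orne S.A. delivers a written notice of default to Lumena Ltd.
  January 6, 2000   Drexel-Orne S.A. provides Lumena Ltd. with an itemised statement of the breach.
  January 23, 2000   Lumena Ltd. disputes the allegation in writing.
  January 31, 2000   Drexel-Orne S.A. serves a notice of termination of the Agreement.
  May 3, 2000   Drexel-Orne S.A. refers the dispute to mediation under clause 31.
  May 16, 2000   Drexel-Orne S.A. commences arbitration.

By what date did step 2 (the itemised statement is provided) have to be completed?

February 24, 2000

Step 2 runs from January 5, 2000, when the default notice is delivered. 50 days after January 5, 2000 is February 24, 2000.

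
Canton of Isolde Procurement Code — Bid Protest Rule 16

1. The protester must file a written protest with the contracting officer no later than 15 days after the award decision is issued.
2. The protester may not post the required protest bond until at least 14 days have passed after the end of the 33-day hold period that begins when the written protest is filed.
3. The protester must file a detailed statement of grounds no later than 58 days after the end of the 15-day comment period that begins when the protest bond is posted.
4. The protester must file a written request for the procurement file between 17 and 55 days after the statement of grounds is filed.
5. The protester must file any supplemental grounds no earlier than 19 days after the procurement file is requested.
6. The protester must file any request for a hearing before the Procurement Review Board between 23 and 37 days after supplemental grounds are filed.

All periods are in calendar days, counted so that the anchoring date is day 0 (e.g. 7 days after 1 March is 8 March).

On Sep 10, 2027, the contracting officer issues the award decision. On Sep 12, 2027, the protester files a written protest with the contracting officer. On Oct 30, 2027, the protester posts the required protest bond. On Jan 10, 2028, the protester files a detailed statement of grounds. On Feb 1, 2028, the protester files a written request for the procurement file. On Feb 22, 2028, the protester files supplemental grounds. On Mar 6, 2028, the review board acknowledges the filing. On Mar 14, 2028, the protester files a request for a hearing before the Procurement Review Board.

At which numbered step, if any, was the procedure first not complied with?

Step 1 — counting 15 days from Sep 10, 2027 (when the award decision is issued) gives a deadline of Sep 25, 2027; Sep 12, 2027 is within that limit.
Step 2 — must wait 14 days from Oct 15, 2027 (end of the 33-day hold period, which began when the written protest is filed on Sep 12, 2027), so not before Oct 29, 2027; done Oct 30, 2027 — permitted.
Step 3 — counting 58 days from Nov 14, 2027 (end of the 15-day comment period, which began when the protest bond is posted on Oct 30, 2027) gives a deadline of Jan 11, 2028; done Jan 10, 2028 — timely.
Step 4 — 17 and 55 days from Jan 10, 2028 (when the statement of grounds is filed) are Jan 27, 2028 and Mar 5, 2028 respectively; done Feb 1, 2028, which is between those dates.
Step 5 — must wait 19 days from Feb 1, 2028 (when the procurement file is requested), so not before Feb 20, 2028; Feb 22, 2028 is on or after that date.
Step 6 — 23 and 37 days from Feb 22, 2028 (when supplemental grounds are filed) are Mar 16, 2028 and Mar 30, 2028 respectively; done Mar 14, 2028 — 2 days before the window opened.
The analysis stops there.

Step 6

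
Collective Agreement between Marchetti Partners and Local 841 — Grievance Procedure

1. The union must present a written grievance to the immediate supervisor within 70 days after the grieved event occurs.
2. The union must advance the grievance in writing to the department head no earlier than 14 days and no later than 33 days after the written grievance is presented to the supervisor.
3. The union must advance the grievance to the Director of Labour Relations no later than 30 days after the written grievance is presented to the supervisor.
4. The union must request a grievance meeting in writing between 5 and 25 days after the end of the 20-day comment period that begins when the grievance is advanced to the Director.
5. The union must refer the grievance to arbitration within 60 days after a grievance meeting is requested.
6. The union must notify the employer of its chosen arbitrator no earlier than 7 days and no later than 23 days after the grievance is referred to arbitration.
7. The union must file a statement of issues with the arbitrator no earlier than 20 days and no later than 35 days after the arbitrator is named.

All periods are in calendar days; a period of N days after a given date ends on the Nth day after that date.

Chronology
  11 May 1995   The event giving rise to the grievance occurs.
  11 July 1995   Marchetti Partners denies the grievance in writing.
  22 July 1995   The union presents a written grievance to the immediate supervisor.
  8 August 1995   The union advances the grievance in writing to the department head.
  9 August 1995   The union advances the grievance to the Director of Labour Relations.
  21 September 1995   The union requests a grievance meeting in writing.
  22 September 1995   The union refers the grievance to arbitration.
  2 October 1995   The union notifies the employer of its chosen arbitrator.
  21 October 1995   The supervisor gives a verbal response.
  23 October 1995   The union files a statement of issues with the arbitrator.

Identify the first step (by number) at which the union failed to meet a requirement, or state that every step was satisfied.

Step 1

(1) due by 11 May 1995 + 70 days = 20 July 1995; 22 July 1995 misses that deadline by 2 days.
The procedure was therefore not followed at step 1.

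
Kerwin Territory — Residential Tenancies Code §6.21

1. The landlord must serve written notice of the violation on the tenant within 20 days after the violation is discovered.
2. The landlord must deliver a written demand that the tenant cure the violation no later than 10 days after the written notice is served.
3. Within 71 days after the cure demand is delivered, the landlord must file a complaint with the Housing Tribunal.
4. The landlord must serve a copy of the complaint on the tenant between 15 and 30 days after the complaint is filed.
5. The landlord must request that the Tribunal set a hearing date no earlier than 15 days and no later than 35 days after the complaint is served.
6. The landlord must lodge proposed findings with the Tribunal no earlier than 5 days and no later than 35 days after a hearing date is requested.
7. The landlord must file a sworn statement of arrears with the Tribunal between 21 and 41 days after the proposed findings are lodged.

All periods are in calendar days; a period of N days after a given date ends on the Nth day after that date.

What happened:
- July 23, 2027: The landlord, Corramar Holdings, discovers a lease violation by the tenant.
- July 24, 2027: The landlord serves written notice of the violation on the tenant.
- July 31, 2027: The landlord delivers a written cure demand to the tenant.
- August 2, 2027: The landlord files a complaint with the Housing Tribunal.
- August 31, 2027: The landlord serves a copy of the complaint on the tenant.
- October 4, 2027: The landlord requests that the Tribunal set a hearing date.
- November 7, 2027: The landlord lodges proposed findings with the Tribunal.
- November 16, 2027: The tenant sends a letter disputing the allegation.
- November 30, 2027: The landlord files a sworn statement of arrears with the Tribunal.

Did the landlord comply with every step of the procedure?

Step 1 — counting 20 days from July 23, 2027 (when the violation is discovered) gives a deadline of August 12, 2027; July 24, 2027 is within that limit.
Step 2 — counting 10 days from July 24, 2027 (when the written notice is served) gives a deadline of August 3, 2027; July 31, 2027 is within that limit.
Step 3 — counting 71 days from July 31, 2027 (when the cure demand is delivered) gives a deadline of October 10, 2027; August 2, 2027 is within that limit.
Step 4 — 15 and 30 days from August 2, 2027 (when the complaint is filed) are August 17, 2027 and September 1, 2027 respectively; August 31, 2027 falls inside that range.
Step 5 — 15 and 35 days from August 31, 2027 (when the complaint is served) are September 15, 2027 and October 5, 2027 respectively; done October 4, 2027 — within the window.
Step 6 — 5 and 35 days from October 4, 2027 (when a hearing date is requested) are October 9, 2027 and November 8, 2027 respectively; done November 7, 2027 — within the window.
Step 7 — 21 and 41 days from November 7, 2027 (when the proposed findings are lodged) are November 28, 2027 and December 18, 2027 respectively; November 30, 2027 falls inside that range.

Yes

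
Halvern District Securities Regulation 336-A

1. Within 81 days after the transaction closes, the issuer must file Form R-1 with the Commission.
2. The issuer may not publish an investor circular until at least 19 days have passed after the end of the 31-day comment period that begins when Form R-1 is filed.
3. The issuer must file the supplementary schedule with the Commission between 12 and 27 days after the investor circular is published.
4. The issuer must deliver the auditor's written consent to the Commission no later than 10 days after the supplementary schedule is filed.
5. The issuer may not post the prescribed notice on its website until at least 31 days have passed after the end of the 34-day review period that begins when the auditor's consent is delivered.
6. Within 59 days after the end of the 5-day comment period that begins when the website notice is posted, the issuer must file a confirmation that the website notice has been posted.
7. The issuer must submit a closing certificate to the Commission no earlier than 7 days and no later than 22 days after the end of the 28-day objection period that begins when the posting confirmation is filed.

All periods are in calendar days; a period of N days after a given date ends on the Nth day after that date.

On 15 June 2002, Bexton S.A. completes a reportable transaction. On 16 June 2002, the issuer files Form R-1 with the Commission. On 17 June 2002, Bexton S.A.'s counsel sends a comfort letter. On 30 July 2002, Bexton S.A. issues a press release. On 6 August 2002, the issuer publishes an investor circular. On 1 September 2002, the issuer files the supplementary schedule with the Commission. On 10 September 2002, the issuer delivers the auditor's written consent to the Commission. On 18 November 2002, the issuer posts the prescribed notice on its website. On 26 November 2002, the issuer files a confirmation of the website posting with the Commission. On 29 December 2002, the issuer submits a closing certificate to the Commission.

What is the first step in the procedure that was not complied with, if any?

Step 7

(1) due by 15 June 2002 + 81 days = 4 September 2002; 16 June 2002 is within that limit.
(2) permitted from 17 July 2002 + 19 days = 5 August 2002 onward; done 6 August 2002 — permitted.
(3) the permitted window runs from 6 August 2002 + 12 = 18 August 2002 to 6 August 2002 + 27 = 2 September 2002; 1 September 2002 falls inside that range.
(4) due by 1 September 2002 + 10 days = 11 September 2002; 10 September 2002 is within that limit.
(5) permitted from 14 October 2002 + 31 days = 14 November 2002 onward; 18 November 2002 is on or after that date.
(6) due by 23 November 2002 + 59 days = 21 January 2003; 26 November 2002 is within that limit.
(7) the permitted window runs from 24 December 2002 + 7 = 31 December 2002 to 24 December 2002 + 22 = 15 January 2003; done 29 December 2002 — 2 days before the window opened.
The procedure was therefore not followed at step 7.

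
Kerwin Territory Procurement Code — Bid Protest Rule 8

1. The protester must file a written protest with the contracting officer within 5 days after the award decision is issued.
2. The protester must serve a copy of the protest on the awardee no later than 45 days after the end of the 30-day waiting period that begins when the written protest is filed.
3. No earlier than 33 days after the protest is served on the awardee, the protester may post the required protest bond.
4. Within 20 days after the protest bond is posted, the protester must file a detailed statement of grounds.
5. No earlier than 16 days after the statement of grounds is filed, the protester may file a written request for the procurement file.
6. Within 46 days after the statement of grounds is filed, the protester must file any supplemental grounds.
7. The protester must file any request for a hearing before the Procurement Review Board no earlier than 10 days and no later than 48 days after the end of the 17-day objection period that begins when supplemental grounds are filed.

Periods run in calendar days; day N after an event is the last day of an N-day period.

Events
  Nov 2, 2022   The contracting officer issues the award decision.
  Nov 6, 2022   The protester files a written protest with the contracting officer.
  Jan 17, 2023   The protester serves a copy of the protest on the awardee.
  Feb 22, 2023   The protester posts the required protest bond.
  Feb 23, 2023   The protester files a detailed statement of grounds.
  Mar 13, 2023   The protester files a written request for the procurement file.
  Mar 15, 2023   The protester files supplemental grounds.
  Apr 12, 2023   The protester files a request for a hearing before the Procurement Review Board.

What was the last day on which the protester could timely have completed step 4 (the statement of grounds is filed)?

Step 4 runs from Feb 22, 2023, when the protest bond is posted. 20 days after Feb 22, 2023 is Mar 14, 2023.

Mar 14, 2023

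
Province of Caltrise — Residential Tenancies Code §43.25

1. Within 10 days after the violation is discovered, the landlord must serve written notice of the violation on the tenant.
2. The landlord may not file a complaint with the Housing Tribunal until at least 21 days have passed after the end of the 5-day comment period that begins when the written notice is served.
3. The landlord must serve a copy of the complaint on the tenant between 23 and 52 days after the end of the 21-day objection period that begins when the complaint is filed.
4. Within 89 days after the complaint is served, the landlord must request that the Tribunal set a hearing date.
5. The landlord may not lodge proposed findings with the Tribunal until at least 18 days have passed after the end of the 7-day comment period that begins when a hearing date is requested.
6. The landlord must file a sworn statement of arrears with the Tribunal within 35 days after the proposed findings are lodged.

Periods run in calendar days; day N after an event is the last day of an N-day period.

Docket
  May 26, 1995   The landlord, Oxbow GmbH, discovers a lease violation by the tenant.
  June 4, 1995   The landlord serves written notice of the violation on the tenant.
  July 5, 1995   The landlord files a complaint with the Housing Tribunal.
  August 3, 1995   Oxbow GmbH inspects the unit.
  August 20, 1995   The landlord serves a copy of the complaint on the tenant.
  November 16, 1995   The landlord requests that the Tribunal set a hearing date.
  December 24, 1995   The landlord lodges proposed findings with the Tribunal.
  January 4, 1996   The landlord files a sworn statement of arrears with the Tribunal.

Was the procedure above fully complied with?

(1) due by May 26, 1995 + 10 days = June 5, 1995; completed June 4, 1995, before the deadline.
(2) permitted from June 9, 1995 + 21 days = June 30, 1995 onward; done July 5, 1995 — permitted.
(3) the permitted window runs from July 26, 1995 + 23 = August 18, 1995 to July 26, 1995 + 52 = September 16, 1995; August 20, 1995 falls inside that range.
(4) due by August 20, 1995 + 89 days = November 17, 1995; completed November 16, 1995, before the deadline.
(5) permitted from November 23, 1995 + 18 days = December 11, 1995 onward; December 24, 1995 is on or after that date.
(6) due by December 24, 1995 + 35 days = January 28, 1996; completed January 4, 1996, before the deadline.

Yes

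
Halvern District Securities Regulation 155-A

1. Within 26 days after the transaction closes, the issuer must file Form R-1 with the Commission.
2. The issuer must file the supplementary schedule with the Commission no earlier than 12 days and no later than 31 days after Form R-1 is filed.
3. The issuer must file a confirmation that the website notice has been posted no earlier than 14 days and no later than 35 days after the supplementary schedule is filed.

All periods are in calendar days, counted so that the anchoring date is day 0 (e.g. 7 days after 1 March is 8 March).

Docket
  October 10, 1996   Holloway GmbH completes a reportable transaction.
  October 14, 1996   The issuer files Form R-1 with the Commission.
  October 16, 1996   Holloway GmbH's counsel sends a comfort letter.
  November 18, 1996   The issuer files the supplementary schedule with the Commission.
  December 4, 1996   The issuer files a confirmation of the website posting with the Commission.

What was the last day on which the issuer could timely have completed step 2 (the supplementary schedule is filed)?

Step 2 runs from October 14, 1996, when Form R-1 is filed. The window is 12–31 days after October 14, 1996; it closes on November 14, 1996.

November 14, 1996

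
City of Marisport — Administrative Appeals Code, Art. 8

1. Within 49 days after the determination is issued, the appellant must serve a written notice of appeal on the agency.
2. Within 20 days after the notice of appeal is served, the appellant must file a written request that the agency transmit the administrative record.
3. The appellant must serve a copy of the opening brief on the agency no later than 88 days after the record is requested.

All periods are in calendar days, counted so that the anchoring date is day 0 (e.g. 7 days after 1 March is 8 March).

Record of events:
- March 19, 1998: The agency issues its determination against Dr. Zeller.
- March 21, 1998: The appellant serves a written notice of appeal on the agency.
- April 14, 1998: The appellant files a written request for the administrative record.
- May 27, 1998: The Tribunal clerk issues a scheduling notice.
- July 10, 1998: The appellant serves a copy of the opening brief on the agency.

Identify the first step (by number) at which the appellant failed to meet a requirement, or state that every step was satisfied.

(1) due by March 19, 1998 + 49 days = May 7, 1998; March 21, 1998 is within that limit.
(2) due by March 21, 1998 + 20 days = April 10, 1998; done April 14, 1998 — 4 days late.
The analysis stops there.

Step 2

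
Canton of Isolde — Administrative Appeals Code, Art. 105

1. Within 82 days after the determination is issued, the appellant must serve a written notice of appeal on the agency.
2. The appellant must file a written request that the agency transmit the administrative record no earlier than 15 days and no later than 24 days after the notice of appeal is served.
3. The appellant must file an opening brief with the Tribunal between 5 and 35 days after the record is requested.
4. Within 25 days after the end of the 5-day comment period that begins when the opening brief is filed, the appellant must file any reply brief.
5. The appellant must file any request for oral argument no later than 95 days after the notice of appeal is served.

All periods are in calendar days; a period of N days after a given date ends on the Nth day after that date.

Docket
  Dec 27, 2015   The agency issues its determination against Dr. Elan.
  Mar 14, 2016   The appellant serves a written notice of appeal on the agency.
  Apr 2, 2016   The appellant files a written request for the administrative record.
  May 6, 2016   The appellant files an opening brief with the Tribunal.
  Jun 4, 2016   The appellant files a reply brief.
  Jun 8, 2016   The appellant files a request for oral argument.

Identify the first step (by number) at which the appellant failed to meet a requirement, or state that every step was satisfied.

None — every step was satisfied

(1) due by Dec 27, 2015 + 82 days = Mar 18, 2016; done Mar 14, 2016 — timely.
(2) the permitted window runs from Mar 14, 2016 + 15 = Mar 29, 2016 to Mar 14, 2016 + 24 = Apr 7, 2016; done Apr 2, 2016 — within the window.
(3) the permitted window runs from Apr 2, 2016 + 5 = Apr 7, 2016 to Apr 2, 2016 + 35 = May 7, 2016; done May 6, 2016, which is between those dates.
(4) due by May 11, 2016 + 25 days = Jun 5, 2016; completed Jun 4, 2016, before the deadline.
(5) due by Mar 14, 2016 + 95 days = Jun 17, 2016; done Jun 8, 2016 — timely.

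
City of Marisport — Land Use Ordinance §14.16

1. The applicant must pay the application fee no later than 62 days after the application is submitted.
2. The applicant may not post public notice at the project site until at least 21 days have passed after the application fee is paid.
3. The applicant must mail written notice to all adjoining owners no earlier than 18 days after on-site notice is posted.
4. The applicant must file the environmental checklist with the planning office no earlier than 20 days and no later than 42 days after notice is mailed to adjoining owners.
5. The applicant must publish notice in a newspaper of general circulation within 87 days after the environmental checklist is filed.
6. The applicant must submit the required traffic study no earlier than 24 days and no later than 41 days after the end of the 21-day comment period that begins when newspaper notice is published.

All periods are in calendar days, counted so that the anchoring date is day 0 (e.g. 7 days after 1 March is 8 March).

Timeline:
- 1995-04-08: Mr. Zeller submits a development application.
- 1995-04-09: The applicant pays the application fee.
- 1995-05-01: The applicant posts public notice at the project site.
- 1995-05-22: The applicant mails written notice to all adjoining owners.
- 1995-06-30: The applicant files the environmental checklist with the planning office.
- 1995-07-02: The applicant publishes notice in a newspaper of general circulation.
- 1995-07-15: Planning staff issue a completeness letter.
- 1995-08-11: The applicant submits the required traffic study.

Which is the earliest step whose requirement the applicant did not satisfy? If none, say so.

Step 1: 62 days after 1995-04-08 (when the application is submitted) is 1995-06-09; done 1995-04-09 — timely.
Step 2: the earliest permitted date is 21 days after 1995-04-09 (when the application fee is paid), i.e. 1995-04-30; done 1995-05-01, after the minimum wait.
Step 3: the earliest permitted date is 18 days after 1995-05-01 (when on-site notice is posted), i.e. 1995-05-19; 1995-05-22 is on or after that date.
Step 4: the window is 20–42 days after 1995-05-22 (when notice is mailed to adjoining owners), so 1995-06-11 through 1995-07-03; 1995-06-30 falls inside that range.
Step 5: 87 days after 1995-06-30 (when the environmental checklist is filed) is 1995-09-25; done 1995-07-02 — timely.
Step 6: the window is 24–41 days after 1995-07-23 (end of the 21-day comment period, which began when newspaper notice is published on 1995-07-02), so 1995-08-16 through 1995-09-02; done 1995-08-11 — 5 days before the window opened.
The procedure was therefore not followed at step 6.

Step 6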